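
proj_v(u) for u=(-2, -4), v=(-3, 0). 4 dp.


u.v = 6, |v| = sqrt(9) = 3
Scalar projection = u.v / |v| = 6 / sqrt(9) = 2

2


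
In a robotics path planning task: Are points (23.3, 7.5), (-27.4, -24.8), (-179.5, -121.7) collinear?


Cross product: ((-27.4)-23.3)*((-121.7)-7.5) - ((-24.8)-7.5)*((-179.5)-23.3)
= 0

Yes, collinear


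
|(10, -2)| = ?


|u| = sqrt(10^2 + (-2)^2) = sqrt(104) = 10.198

10.198


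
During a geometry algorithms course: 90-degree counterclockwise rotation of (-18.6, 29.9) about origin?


90° CCW: (x,y) -> (-y, x)
(-18.6,29.9) -> (-29.9, -18.6)

(-29.9, -18.6)


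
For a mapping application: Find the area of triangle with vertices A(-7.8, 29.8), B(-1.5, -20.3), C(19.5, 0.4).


Area = |x_A(y_B-y_C) + x_B(y_C-y_A) + x_C(y_A-y_B)|/2
= |161.46 + 44.1 + 976.95|/2
= 1182.51/2 = 591.255

591.255


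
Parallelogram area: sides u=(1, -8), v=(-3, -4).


|u x v| = |1*(-4) - (-8)*(-3)|
= |(-4) - 24| = 28

28


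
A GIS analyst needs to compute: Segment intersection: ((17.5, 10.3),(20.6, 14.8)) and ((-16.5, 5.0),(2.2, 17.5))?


Cross products: d1=-325.89, d2=-280.49, d3=136.57, d4=91.17
d1*d2 < 0 and d3*d4 < 0? no

No, they don't intersect


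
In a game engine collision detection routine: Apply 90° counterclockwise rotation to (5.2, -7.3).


90° CCW: (x,y) -> (-y, x)
(5.2,-7.3) -> (7.3, 5.2)

(7.3, 5.2)


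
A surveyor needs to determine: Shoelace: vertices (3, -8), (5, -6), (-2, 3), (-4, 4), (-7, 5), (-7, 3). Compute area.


Shoelace sum: (3*(-6) - 5*(-8)) + (5*3 - (-2)*(-6)) + ((-2)*4 - (-4)*3) + ((-4)*5 - (-7)*4) + ((-7)*3 - (-7)*5) + ((-7)*(-8) - 3*3)
= 98
Area = |98|/2 = 49

49


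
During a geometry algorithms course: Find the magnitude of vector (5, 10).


|u| = sqrt(5^2 + 10^2) = sqrt(125) = 11.1803

11.1803


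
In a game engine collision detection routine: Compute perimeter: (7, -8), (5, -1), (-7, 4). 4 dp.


Sides: (7, -8)->(5, -1): sqrt(53) = 7.28011, (5, -1)->(-7, 4): sqrt(169) = 13, (-7, 4)->(7, -8): sqrt(340) = 18.439089
Sum = 38.719199
Perimeter = 38.7192

38.7192


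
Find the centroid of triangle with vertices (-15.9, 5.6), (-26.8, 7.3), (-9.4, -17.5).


Centroid = ((x_A+x_B+x_C)/3, (y_A+y_B+y_C)/3)
= (((-15.9)+(-26.8)+(-9.4))/3, (5.6+7.3+(-17.5))/3)
= (-17.3667, -1.5333)

(-17.3667, -1.5333)


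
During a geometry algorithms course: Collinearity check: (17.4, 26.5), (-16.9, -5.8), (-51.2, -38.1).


Cross product: ((-16.9)-17.4)*((-38.1)-26.5) - ((-5.8)-26.5)*((-51.2)-17.4)
= 0

Yes, collinear


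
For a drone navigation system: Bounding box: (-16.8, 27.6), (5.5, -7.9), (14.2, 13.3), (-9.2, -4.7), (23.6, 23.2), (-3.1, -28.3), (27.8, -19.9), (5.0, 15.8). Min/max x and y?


x range: [-16.8, 27.8]
y range: [-28.3, 27.6]
Bounding box: (-16.8,-28.3) to (27.8,27.6)

(-16.8,-28.3) to (27.8,27.6)


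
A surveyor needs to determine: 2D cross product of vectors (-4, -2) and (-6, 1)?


u x v = u_x*v_y - u_y*v_x = (-4)*1 - (-2)*(-6)
= (-4) - 12 = -16

-16


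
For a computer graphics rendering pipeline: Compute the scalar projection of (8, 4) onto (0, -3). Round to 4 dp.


u.v = -12, |v| = sqrt(9) = 3
Scalar projection = u.v / |v| = -12 / sqrt(9) = -4

-4


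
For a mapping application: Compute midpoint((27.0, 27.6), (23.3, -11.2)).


M = ((27+23.3)/2, (27.6+(-11.2))/2)
= (25.15, 8.2)

(25.15, 8.2)


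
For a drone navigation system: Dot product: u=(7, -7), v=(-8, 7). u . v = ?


u . v = u_x*v_x + u_y*v_y = 7*(-8) + (-7)*7
= (-56) + (-49) = -105

-105


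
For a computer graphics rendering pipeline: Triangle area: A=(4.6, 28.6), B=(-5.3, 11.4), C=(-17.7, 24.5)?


Area = |x_A(y_B-y_C) + x_B(y_C-y_A) + x_C(y_A-y_B)|/2
= |(-60.26) + 21.73 + (-304.44)|/2
= 342.97/2 = 171.485

171.485


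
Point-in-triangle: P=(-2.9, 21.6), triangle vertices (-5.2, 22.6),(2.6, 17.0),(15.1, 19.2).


Cross products: AB x AP = 5.08, BC x BP = 69.6, CA x CP = 12.48
All same sign? yes

Yes, inside


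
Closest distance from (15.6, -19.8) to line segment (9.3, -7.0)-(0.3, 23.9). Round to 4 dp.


Project P onto AB: t = 0 (clamped to [0,1])
Closest point on segment: (9.3, -7)
Distance: 14.2664

14.2664


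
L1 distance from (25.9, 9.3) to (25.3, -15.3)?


|25.9-25.3| + |9.3-(-15.3)| = 0.6 + 24.6 = 25.2

25.2


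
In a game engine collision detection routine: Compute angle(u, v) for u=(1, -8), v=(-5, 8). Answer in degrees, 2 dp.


u.v = -69, |u| = sqrt(65) = 8.0623, |v| = sqrt(89) = 9.434
cos(theta) = u.v/(|u||v|) = -69/sqrt(5785) = -0.907188
theta = acos(-0.907188) = 155.12 degrees

155.12 degrees


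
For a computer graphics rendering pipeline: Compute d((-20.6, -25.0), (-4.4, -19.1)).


dx=16.2, dy=5.9
d^2 = 16.2^2 + 5.9^2 = 297.25
d = sqrt(297.25) = 17.2409

17.2409


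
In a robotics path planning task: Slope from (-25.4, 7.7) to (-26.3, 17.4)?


slope = (y2-y1)/(x2-x1) = (17.4-7.7)/((-26.3)-(-25.4)) = 9.7/(-0.9) = -10.7778

-10.7778


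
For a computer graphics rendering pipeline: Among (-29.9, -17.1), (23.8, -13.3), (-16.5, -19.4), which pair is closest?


d(P0,P1) = 53.8343, d(P0,P2) = 13.596, d(P1,P2) = 40.759
Closest: P0 and P2

Closest pair: (-29.9, -17.1) and (-16.5, -19.4), distance = 13.596


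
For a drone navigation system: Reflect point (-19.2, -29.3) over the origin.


Reflection over origin: (x,y) -> (-x,-y)
(-19.2, -29.3) -> (19.2, 29.3)

(19.2, 29.3)


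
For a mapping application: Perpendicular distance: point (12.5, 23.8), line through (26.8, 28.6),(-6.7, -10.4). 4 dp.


|cross product| = 396.9
|line direction| = sqrt(2643.25) = 51.4125
Distance = 396.9/sqrt(2643.25) = 7.7199

7.7199


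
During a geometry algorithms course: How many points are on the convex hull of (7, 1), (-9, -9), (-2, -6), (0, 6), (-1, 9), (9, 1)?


Convex hull vertices (CCW): (-9, -9), (-2, -6), (9, 1), (-1, 9)
Count = 4

4


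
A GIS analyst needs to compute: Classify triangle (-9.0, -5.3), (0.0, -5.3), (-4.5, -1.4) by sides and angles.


Side lengths squared: AB^2=81, BC^2=35.46, CA^2=35.46
Sorted: [35.46, 35.46, 81]
By sides: Isosceles, By angles: Obtuse

Isosceles, Obtuse


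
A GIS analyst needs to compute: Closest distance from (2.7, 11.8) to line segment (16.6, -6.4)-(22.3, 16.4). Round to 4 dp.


Project P onto AB: t = 0.6078 (clamped to [0,1])
Closest point on segment: (20.0647, 7.4588)
Distance: 17.8991

17.8991


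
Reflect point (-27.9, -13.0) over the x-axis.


Reflection over x-axis: (x,y) -> (x,-y)
(-27.9, -13) -> (-27.9, 13)

(-27.9, 13)


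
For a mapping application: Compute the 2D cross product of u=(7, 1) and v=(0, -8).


u x v = u_x*v_y - u_y*v_x = 7*(-8) - 1*0
= (-56) - 0 = -56

-56


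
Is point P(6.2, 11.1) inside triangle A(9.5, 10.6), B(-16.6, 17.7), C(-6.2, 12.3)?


Cross products: AB x AP = 10.38, BC x BP = 54.48, CA x CP = 2.24
All same sign? yes

Yes, inside


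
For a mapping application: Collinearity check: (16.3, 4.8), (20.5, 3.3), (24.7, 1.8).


Cross product: (20.5-16.3)*(1.8-4.8) - (3.3-4.8)*(24.7-16.3)
= 0

Yes, collinear


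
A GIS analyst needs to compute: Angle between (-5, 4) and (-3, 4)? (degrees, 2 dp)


u.v = 31, |u| = sqrt(41) = 6.4031, |v| = sqrt(25) = 5
cos(theta) = u.v/(|u||v|) = 31/sqrt(1025) = 0.968277
theta = acos(0.968277) = 14.47 degrees

14.47 degrees


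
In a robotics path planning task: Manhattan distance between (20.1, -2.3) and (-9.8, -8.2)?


|20.1-(-9.8)| + |(-2.3)-(-8.2)| = 29.9 + 5.9 = 35.8

35.8


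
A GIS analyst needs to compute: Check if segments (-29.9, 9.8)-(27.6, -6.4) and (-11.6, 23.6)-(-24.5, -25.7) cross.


Cross products: d1=-724.17, d2=2319.56, d3=1089.96, d4=-1953.77
d1*d2 < 0 and d3*d4 < 0? yes

Yes, they intersect


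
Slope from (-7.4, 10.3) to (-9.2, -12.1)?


slope = (y2-y1)/(x2-x1) = ((-12.1)-10.3)/((-9.2)-(-7.4)) = (-22.4)/(-1.8) = 12.4444

12.4444


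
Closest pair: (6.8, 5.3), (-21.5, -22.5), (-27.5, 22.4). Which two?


d(P0,P1) = 39.6703, d(P0,P2) = 38.3262, d(P1,P2) = 45.2991
Closest: P0 and P2

Closest pair: (6.8, 5.3) and (-27.5, 22.4), distance = 38.3262


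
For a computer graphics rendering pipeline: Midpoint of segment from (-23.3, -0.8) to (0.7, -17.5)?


M = (((-23.3)+0.7)/2, ((-0.8)+(-17.5))/2)
= (-11.3, -9.15)

(-11.3, -9.15)


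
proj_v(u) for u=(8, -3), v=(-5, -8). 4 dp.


u.v = -16, |v| = sqrt(89) = 9.434
Scalar projection = u.v / |v| = -16 / sqrt(89) = -1.696

-1.696


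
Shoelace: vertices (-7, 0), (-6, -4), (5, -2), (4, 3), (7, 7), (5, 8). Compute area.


Shoelace sum: ((-7)*(-4) - (-6)*0) + ((-6)*(-2) - 5*(-4)) + (5*3 - 4*(-2)) + (4*7 - 7*3) + (7*8 - 5*7) + (5*0 - (-7)*8)
= 167
Area = |167|/2 = 83.5

83.5


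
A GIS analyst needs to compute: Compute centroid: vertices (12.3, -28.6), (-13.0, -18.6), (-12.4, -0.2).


Centroid = ((x_A+x_B+x_C)/3, (y_A+y_B+y_C)/3)
= ((12.3+(-13)+(-12.4))/3, ((-28.6)+(-18.6)+(-0.2))/3)
= (-4.3667, -15.8)

(-4.3667, -15.8)


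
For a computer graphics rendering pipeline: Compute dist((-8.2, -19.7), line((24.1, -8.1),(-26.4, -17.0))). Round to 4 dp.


|cross product| = 298.33
|line direction| = sqrt(2629.46) = 51.2783
Distance = 298.33/sqrt(2629.46) = 5.8179

5.8179


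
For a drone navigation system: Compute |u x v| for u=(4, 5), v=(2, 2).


|u x v| = |4*2 - 5*2|
= |8 - 10| = 2

2


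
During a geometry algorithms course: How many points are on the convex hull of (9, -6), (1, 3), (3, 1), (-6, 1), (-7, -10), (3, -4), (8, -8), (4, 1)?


Convex hull vertices (CCW): (-7, -10), (8, -8), (9, -6), (4, 1), (1, 3), (-6, 1)
Count = 6

6


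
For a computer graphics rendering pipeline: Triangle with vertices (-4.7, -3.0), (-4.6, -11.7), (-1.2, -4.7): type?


Side lengths squared: AB^2=75.7, BC^2=60.56, CA^2=15.14
Sorted: [15.14, 60.56, 75.7]
By sides: Scalene, By angles: Right

Scalene, Right


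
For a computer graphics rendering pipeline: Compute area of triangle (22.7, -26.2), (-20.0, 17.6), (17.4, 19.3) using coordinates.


Area = |x_A(y_B-y_C) + x_B(y_C-y_A) + x_C(y_A-y_B)|/2
= |(-38.59) + (-910) + (-762.12)|/2
= 1710.71/2 = 855.355

855.355


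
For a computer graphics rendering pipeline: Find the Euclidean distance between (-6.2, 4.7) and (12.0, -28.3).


dx=18.2, dy=-33
d^2 = 18.2^2 + (-33)^2 = 1420.24
d = sqrt(1420.24) = 37.6861

37.6861


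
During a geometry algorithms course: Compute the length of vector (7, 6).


|u| = sqrt(7^2 + 6^2) = sqrt(85) = 9.2195

9.2195


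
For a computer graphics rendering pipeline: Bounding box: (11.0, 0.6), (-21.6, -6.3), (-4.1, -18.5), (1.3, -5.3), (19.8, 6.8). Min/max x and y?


x range: [-21.6, 19.8]
y range: [-18.5, 6.8]
Bounding box: (-21.6,-18.5) to (19.8,6.8)

(-21.6,-18.5) to (19.8,6.8)


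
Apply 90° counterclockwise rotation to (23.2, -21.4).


90° CCW: (x,y) -> (-y, x)
(23.2,-21.4) -> (21.4, 23.2)

(21.4, 23.2)


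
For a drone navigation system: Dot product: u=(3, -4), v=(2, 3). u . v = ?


u . v = u_x*v_x + u_y*v_y = 3*2 + (-4)*3
= 6 + (-12) = -6

-6


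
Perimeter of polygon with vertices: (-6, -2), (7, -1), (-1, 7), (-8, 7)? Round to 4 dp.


Sides: (-6, -2)->(7, -1): sqrt(170) = 13.038405, (7, -1)->(-1, 7): sqrt(128) = 11.313708, (-1, 7)->(-8, 7): sqrt(49) = 7, (-8, 7)->(-6, -2): sqrt(85) = 9.219544
Sum = 40.571657
Perimeter = 40.5717

40.5717


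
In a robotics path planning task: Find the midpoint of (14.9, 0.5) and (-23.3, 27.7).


M = ((14.9+(-23.3))/2, (0.5+27.7)/2)
= (-4.2, 14.1)

(-4.2, 14.1)


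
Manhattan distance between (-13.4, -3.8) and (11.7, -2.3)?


|(-13.4)-11.7| + |(-3.8)-(-2.3)| = 25.1 + 1.5 = 26.6

26.6


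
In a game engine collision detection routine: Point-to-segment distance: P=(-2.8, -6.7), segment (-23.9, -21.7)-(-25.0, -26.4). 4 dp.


Project P onto AB: t = 0 (clamped to [0,1])
Closest point on segment: (-23.9, -21.7)
Distance: 25.8884

25.8884


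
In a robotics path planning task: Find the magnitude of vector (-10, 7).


|u| = sqrt((-10)^2 + 7^2) = sqrt(149) = 12.2066

12.2066


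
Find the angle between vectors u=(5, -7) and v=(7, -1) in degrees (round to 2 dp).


u.v = 42, |u| = sqrt(74) = 8.6023, |v| = sqrt(50) = 7.0711
cos(theta) = u.v/(|u||v|) = 42/sqrt(3700) = 0.690476
theta = acos(0.690476) = 46.33 degrees

46.33 degrees


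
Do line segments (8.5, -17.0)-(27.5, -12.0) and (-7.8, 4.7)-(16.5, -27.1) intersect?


Cross products: d1=-8.97, d2=716.73, d3=493.8, d4=-231.9
d1*d2 < 0 and d3*d4 < 0? yes

Yes, they intersect


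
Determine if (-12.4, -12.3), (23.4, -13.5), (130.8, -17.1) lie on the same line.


Cross product: (23.4-(-12.4))*((-17.1)-(-12.3)) - ((-13.5)-(-12.3))*(130.8-(-12.4))
= 0

Yes, collinear


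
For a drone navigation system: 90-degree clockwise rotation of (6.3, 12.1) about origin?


90° CW: (x,y) -> (y, -x)
(6.3,12.1) -> (12.1, -6.3)

(12.1, -6.3)


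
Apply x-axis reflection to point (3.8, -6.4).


Reflection over x-axis: (x,y) -> (x,-y)
(3.8, -6.4) -> (3.8, 6.4)

(3.8, 6.4)


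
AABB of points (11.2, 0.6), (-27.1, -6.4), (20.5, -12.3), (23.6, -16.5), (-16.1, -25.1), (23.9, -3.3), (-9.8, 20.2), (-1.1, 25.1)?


x range: [-27.1, 23.9]
y range: [-25.1, 25.1]
Bounding box: (-27.1,-25.1) to (23.9,25.1)

(-27.1,-25.1) to (23.9,25.1)


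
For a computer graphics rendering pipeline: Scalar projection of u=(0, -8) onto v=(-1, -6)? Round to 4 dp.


u.v = 48, |v| = sqrt(37) = 6.0828
Scalar projection = u.v / |v| = 48 / sqrt(37) = 7.8912

7.8912


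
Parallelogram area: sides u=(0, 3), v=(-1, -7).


|u x v| = |0*(-7) - 3*(-1)|
= |0 - (-3)| = 3

3


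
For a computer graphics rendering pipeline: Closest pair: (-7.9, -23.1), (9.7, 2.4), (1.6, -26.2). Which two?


d(P0,P1) = 30.984, d(P0,P2) = 9.993, d(P1,P2) = 29.7249
Closest: P0 and P2

Closest pair: (-7.9, -23.1) and (1.6, -26.2), distance = 9.993


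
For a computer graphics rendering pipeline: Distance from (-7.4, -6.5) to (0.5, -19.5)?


dx=7.9, dy=-13
d^2 = 7.9^2 + (-13)^2 = 231.41
d = sqrt(231.41) = 15.2122

15.2122


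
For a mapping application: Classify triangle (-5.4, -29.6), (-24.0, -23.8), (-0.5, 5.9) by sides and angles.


Side lengths squared: AB^2=379.6, BC^2=1434.34, CA^2=1284.26
Sorted: [379.6, 1284.26, 1434.34]
By sides: Scalene, By angles: Acute

Scalene, Acute


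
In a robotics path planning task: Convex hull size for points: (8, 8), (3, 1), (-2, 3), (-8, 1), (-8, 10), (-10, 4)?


Convex hull vertices (CCW): (-10, 4), (-8, 1), (3, 1), (8, 8), (-8, 10)
Count = 5

5


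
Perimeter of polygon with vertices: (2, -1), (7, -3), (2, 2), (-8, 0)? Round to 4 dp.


Sides: (2, -1)->(7, -3): sqrt(29) = 5.385165, (7, -3)->(2, 2): sqrt(50) = 7.071068, (2, 2)->(-8, 0): sqrt(104) = 10.198039, (-8, 0)->(2, -1): sqrt(101) = 10.049876
Sum = 32.704148
Perimeter = 32.7041

32.7041


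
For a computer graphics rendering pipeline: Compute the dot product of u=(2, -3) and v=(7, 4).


u . v = u_x*v_x + u_y*v_y = 2*7 + (-3)*4
= 14 + (-12) = 2

2


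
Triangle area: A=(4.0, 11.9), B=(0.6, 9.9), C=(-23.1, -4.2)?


Area = |x_A(y_B-y_C) + x_B(y_C-y_A) + x_C(y_A-y_B)|/2
= |56.4 + (-9.66) + (-46.2)|/2
= 0.54/2 = 0.27

0.27


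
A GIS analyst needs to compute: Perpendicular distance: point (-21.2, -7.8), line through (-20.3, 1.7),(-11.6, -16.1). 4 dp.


|cross product| = 98.67
|line direction| = sqrt(392.53) = 19.8124
Distance = 98.67/sqrt(392.53) = 4.9802

4.9802


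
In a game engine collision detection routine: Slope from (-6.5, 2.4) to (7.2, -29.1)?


slope = (y2-y1)/(x2-x1) = ((-29.1)-2.4)/(7.2-(-6.5)) = (-31.5)/13.7 = -2.2993

-2.2993


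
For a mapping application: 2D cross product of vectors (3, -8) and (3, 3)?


u x v = u_x*v_y - u_y*v_x = 3*3 - (-8)*3
= 9 - (-24) = 33

33


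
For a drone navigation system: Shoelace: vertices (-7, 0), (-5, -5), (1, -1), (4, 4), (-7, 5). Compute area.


Shoelace sum: ((-7)*(-5) - (-5)*0) + ((-5)*(-1) - 1*(-5)) + (1*4 - 4*(-1)) + (4*5 - (-7)*4) + ((-7)*0 - (-7)*5)
= 136
Area = |136|/2 = 68

68


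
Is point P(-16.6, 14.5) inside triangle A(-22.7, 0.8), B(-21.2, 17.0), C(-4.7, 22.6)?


Cross products: AB x AP = -78.27, BC x BP = -67.01, CA x CP = -113.62
All same sign? yes

Yes, inside


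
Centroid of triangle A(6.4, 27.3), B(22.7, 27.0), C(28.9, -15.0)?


Centroid = ((x_A+x_B+x_C)/3, (y_A+y_B+y_C)/3)
= ((6.4+22.7+28.9)/3, (27.3+27+(-15))/3)
= (19.3333, 13.1)

(19.3333, 13.1)


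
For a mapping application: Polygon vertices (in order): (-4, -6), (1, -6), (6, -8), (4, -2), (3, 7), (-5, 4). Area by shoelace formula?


Shoelace sum: ((-4)*(-6) - 1*(-6)) + (1*(-8) - 6*(-6)) + (6*(-2) - 4*(-8)) + (4*7 - 3*(-2)) + (3*4 - (-5)*7) + ((-5)*(-6) - (-4)*4)
= 205
Area = |205|/2 = 102.5

102.5


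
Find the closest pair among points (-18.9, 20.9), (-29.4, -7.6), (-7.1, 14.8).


d(P0,P1) = 30.3727, d(P0,P2) = 13.2834, d(P1,P2) = 31.6078
Closest: P0 and P2

Closest pair: (-18.9, 20.9) and (-7.1, 14.8), distance = 13.2834


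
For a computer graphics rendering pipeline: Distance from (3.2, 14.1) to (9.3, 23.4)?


dx=6.1, dy=9.3
d^2 = 6.1^2 + 9.3^2 = 123.7
d = sqrt(123.7) = 11.1221

11.1221


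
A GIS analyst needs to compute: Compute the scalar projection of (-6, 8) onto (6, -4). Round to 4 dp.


u.v = -68, |v| = sqrt(52) = 7.2111
Scalar projection = u.v / |v| = -68 / sqrt(52) = -9.4299

-9.4299


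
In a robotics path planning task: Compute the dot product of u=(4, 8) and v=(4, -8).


u . v = u_x*v_x + u_y*v_y = 4*4 + 8*(-8)
= 16 + (-64) = -48

-48


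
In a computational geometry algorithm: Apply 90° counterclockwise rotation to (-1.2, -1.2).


90° CCW: (x,y) -> (-y, x)
(-1.2,-1.2) -> (1.2, -1.2)

(1.2, -1.2)


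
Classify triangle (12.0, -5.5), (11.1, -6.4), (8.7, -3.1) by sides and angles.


Side lengths squared: AB^2=1.62, BC^2=16.65, CA^2=16.65
Sorted: [1.62, 16.65, 16.65]
By sides: Isosceles, By angles: Acute

Isosceles, Acute


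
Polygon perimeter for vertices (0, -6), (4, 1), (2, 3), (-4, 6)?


Sides: (0, -6)->(4, 1): sqrt(65) = 8.062258, (4, 1)->(2, 3): sqrt(8) = 2.828427, (2, 3)->(-4, 6): sqrt(45) = 6.708204, (-4, 6)->(0, -6): sqrt(160) = 12.649111
Sum = 30.248
Perimeter = 30.248

30.248


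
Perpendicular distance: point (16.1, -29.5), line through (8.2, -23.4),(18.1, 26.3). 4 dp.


|cross product| = 453.02
|line direction| = sqrt(2568.1) = 50.6764
Distance = 453.02/sqrt(2568.1) = 8.9395

8.9395


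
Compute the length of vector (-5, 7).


|u| = sqrt((-5)^2 + 7^2) = sqrt(74) = 8.6023

8.6023


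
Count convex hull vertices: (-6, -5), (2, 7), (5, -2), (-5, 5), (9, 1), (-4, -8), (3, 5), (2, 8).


Convex hull vertices (CCW): (-6, -5), (-4, -8), (5, -2), (9, 1), (2, 8), (-5, 5)
Count = 6

6


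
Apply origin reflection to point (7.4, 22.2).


Reflection over origin: (x,y) -> (-x,-y)
(7.4, 22.2) -> (-7.4, -22.2)

(-7.4, -22.2)


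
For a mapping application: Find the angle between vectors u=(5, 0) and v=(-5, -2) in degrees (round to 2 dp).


u.v = -25, |u| = sqrt(25) = 5, |v| = sqrt(29) = 5.3852
cos(theta) = u.v/(|u||v|) = -25/sqrt(725) = -0.928477
theta = acos(-0.928477) = 158.2 degrees

158.2 degrees


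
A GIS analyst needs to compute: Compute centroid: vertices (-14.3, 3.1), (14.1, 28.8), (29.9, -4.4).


Centroid = ((x_A+x_B+x_C)/3, (y_A+y_B+y_C)/3)
= (((-14.3)+14.1+29.9)/3, (3.1+28.8+(-4.4))/3)
= (9.9, 9.1667)

(9.9, 9.1667)


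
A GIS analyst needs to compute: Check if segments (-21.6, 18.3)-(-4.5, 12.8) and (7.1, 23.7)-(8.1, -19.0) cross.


Cross products: d1=-1230.89, d2=-506.22, d3=250.19, d4=-474.48
d1*d2 < 0 and d3*d4 < 0? no

No, they don't intersect


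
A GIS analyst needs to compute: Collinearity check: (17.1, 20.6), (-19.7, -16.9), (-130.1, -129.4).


Cross product: ((-19.7)-17.1)*((-129.4)-20.6) - ((-16.9)-20.6)*((-130.1)-17.1)
= 0

Yes, collinear


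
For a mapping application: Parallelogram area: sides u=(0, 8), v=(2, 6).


|u x v| = |0*6 - 8*2|
= |0 - 16| = 16

16


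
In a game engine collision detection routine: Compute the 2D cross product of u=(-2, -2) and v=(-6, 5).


u x v = u_x*v_y - u_y*v_x = (-2)*5 - (-2)*(-6)
= (-10) - 12 = -22

-22


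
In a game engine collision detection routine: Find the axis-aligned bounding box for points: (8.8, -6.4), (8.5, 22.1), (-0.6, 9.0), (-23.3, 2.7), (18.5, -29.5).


x range: [-23.3, 18.5]
y range: [-29.5, 22.1]
Bounding box: (-23.3,-29.5) to (18.5,22.1)

(-23.3,-29.5) to (18.5,22.1)


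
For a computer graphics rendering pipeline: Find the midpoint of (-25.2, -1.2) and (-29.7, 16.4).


M = (((-25.2)+(-29.7))/2, ((-1.2)+16.4)/2)
= (-27.45, 7.6)

(-27.45, 7.6)


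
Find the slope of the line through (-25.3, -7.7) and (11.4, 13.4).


slope = (y2-y1)/(x2-x1) = (13.4-(-7.7))/(11.4-(-25.3)) = 21.1/36.7 = 0.5749

0.5749


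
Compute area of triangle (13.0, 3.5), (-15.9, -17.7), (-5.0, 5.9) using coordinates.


Area = |x_A(y_B-y_C) + x_B(y_C-y_A) + x_C(y_A-y_B)|/2
= |(-306.8) + (-38.16) + (-106)|/2
= 450.96/2 = 225.48

225.48


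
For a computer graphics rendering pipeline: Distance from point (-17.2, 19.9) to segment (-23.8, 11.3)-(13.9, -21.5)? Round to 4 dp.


Project P onto AB: t = 0 (clamped to [0,1])
Closest point on segment: (-23.8, 11.3)
Distance: 10.8407

10.8407


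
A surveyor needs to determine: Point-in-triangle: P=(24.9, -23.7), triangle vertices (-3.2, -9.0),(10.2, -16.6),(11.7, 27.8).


Cross products: AB x AP = 16.58, BC x BP = -663.33, CA x CP = 1253.11
All same sign? no

No, outside


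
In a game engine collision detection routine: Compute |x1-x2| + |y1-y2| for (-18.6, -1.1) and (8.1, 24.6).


|(-18.6)-8.1| + |(-1.1)-24.6| = 26.7 + 25.7 = 52.4

52.4


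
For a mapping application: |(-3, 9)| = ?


|u| = sqrt((-3)^2 + 9^2) = sqrt(90) = 9.4868

9.4868


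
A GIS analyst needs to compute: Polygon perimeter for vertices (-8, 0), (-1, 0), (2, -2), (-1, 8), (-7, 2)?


Sides: (-8, 0)->(-1, 0): sqrt(49) = 7, (-1, 0)->(2, -2): sqrt(13) = 3.605551, (2, -2)->(-1, 8): sqrt(109) = 10.440307, (-1, 8)->(-7, 2): sqrt(72) = 8.485281, (-7, 2)->(-8, 0): sqrt(5) = 2.236068
Sum = 31.767207
Perimeter = 31.7672

31.7672


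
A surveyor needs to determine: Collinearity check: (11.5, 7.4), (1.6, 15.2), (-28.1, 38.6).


Cross product: (1.6-11.5)*(38.6-7.4) - (15.2-7.4)*((-28.1)-11.5)
= 0

Yes, collinear


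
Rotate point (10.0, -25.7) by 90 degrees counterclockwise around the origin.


90° CCW: (x,y) -> (-y, x)
(10,-25.7) -> (25.7, 10)

(25.7, 10)


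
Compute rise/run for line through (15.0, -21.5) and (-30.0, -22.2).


slope = (y2-y1)/(x2-x1) = ((-22.2)-(-21.5))/((-30)-15) = (-0.7)/(-45) = 0.0156

0.0156


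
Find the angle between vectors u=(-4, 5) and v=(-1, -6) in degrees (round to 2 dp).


u.v = -26, |u| = sqrt(41) = 6.4031, |v| = sqrt(37) = 6.0828
cos(theta) = u.v/(|u||v|) = -26/sqrt(1517) = -0.667545
theta = acos(-0.667545) = 131.88 degrees

131.88 degrees


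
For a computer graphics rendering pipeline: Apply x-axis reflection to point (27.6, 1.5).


Reflection over x-axis: (x,y) -> (x,-y)
(27.6, 1.5) -> (27.6, -1.5)

(27.6, -1.5)


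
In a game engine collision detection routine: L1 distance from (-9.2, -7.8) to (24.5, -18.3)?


|(-9.2)-24.5| + |(-7.8)-(-18.3)| = 33.7 + 10.5 = 44.2

44.2


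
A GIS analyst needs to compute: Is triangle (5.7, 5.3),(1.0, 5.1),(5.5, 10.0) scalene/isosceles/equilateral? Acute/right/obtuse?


Side lengths squared: AB^2=22.13, BC^2=44.26, CA^2=22.13
Sorted: [22.13, 22.13, 44.26]
By sides: Isosceles, By angles: Right

Isosceles, Right


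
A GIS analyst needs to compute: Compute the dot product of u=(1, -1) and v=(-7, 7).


u . v = u_x*v_x + u_y*v_y = 1*(-7) + (-1)*7
= (-7) + (-7) = -14

-14


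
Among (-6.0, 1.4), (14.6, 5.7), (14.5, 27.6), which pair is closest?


d(P0,P1) = 21.044, d(P0,P2) = 33.267, d(P1,P2) = 21.9002
Closest: P0 and P1

Closest pair: (-6.0, 1.4) and (14.6, 5.7), distance = 21.044


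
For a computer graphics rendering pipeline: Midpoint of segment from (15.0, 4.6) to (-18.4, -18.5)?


M = ((15+(-18.4))/2, (4.6+(-18.5))/2)
= (-1.7, -6.95)

(-1.7, -6.95)


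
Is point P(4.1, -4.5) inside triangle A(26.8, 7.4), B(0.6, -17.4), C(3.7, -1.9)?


Cross products: AB x AP = -251.18, BC x BP = -14.26, CA x CP = -63.78
All same sign? yes

Yes, inside


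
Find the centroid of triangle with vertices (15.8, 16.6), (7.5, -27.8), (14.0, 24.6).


Centroid = ((x_A+x_B+x_C)/3, (y_A+y_B+y_C)/3)
= ((15.8+7.5+14)/3, (16.6+(-27.8)+24.6)/3)
= (12.4333, 4.4667)

(12.4333, 4.4667)


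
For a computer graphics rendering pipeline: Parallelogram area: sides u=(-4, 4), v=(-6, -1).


|u x v| = |(-4)*(-1) - 4*(-6)|
= |4 - (-24)| = 28

28


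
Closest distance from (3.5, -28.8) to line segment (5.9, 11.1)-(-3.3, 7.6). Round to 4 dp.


Project P onto AB: t = 1 (clamped to [0,1])
Closest point on segment: (-3.3, 7.6)
Distance: 37.0297

37.0297


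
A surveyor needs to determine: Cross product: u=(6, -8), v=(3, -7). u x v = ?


u x v = u_x*v_y - u_y*v_x = 6*(-7) - (-8)*3
= (-42) - (-24) = -18

-18


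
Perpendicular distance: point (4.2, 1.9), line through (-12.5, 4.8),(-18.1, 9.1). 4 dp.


|cross product| = 55.57
|line direction| = sqrt(49.85) = 7.0605
Distance = 55.57/sqrt(49.85) = 7.8706

7.8706


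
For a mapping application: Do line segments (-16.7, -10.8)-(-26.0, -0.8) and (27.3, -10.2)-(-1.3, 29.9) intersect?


Cross products: d1=1781.56, d2=1868.49, d3=-445.58, d4=-532.51
d1*d2 < 0 and d3*d4 < 0? no

No, they don't intersect


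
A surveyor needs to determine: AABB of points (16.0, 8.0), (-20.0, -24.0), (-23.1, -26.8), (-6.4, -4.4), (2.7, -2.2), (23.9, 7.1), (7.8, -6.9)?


x range: [-23.1, 23.9]
y range: [-26.8, 8]
Bounding box: (-23.1,-26.8) to (23.9,8)

(-23.1,-26.8) to (23.9,8)


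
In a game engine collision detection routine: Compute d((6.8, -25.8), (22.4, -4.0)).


dx=15.6, dy=21.8
d^2 = 15.6^2 + 21.8^2 = 718.6
d = sqrt(718.6) = 26.8067

26.8067


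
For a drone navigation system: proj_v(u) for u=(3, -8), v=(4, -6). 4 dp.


u.v = 60, |v| = sqrt(52) = 7.2111
Scalar projection = u.v / |v| = 60 / sqrt(52) = 8.3205

8.3205


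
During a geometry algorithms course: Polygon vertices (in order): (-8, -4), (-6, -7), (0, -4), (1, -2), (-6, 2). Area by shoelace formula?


Shoelace sum: ((-8)*(-7) - (-6)*(-4)) + ((-6)*(-4) - 0*(-7)) + (0*(-2) - 1*(-4)) + (1*2 - (-6)*(-2)) + ((-6)*(-4) - (-8)*2)
= 90
Area = |90|/2 = 45

45


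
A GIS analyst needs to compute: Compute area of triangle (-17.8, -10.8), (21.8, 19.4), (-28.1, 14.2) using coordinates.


Area = |x_A(y_B-y_C) + x_B(y_C-y_A) + x_C(y_A-y_B)|/2
= |(-92.56) + 545 + 848.62|/2
= 1301.06/2 = 650.53

650.53


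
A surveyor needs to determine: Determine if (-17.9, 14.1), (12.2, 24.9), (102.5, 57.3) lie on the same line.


Cross product: (12.2-(-17.9))*(57.3-14.1) - (24.9-14.1)*(102.5-(-17.9))
= 0

Yes, collinear


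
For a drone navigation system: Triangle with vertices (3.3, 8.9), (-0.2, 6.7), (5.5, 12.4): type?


Side lengths squared: AB^2=17.09, BC^2=64.98, CA^2=17.09
Sorted: [17.09, 17.09, 64.98]
By sides: Isosceles, By angles: Obtuse

Isosceles, Obtuse


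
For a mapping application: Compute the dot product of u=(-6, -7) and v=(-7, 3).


u . v = u_x*v_x + u_y*v_y = (-6)*(-7) + (-7)*3
= 42 + (-21) = 21

21


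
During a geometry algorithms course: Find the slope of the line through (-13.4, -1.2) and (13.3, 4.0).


slope = (y2-y1)/(x2-x1) = (4-(-1.2))/(13.3-(-13.4)) = 5.2/26.7 = 0.1948

0.1948


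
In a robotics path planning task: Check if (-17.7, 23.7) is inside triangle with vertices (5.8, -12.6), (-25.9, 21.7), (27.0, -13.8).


Cross products: AB x AP = -344.66, BC x BP = 396.9, CA x CP = -741.36
All same sign? no

No, outside


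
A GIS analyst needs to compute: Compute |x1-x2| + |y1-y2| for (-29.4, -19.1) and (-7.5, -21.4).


|(-29.4)-(-7.5)| + |(-19.1)-(-21.4)| = 21.9 + 2.3 = 24.2

24.2


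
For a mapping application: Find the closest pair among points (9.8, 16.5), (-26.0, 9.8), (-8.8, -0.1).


d(P0,P1) = 36.4216, d(P0,P2) = 24.9303, d(P1,P2) = 19.8457
Closest: P1 and P2

Closest pair: (-26.0, 9.8) and (-8.8, -0.1), distance = 19.8457


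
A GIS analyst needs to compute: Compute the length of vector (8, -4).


|u| = sqrt(8^2 + (-4)^2) = sqrt(80) = 8.9443

8.9443


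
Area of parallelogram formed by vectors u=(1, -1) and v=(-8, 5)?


|u x v| = |1*5 - (-1)*(-8)|
= |5 - 8| = 3

3


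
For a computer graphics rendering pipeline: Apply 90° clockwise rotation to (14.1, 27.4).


90° CW: (x,y) -> (y, -x)
(14.1,27.4) -> (27.4, -14.1)

(27.4, -14.1)


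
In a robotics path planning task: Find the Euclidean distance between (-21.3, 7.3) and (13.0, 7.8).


dx=34.3, dy=0.5
d^2 = 34.3^2 + 0.5^2 = 1176.74
d = sqrt(1176.74) = 34.3036

34.3036


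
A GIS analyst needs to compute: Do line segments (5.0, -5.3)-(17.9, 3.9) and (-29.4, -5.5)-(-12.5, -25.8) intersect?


Cross products: d1=701.7, d2=1119.05, d3=313.9, d4=-103.45
d1*d2 < 0 and d3*d4 < 0? no

No, they don't intersect


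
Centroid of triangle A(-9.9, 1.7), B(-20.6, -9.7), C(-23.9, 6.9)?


Centroid = ((x_A+x_B+x_C)/3, (y_A+y_B+y_C)/3)
= (((-9.9)+(-20.6)+(-23.9))/3, (1.7+(-9.7)+6.9)/3)
= (-18.1333, -0.3667)

(-18.1333, -0.3667)


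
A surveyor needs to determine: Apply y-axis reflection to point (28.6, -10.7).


Reflection over y-axis: (x,y) -> (-x,y)
(28.6, -10.7) -> (-28.6, -10.7)

(-28.6, -10.7)


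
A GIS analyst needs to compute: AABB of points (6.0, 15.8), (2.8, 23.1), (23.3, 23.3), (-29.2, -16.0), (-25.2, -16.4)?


x range: [-29.2, 23.3]
y range: [-16.4, 23.3]
Bounding box: (-29.2,-16.4) to (23.3,23.3)

(-29.2,-16.4) to (23.3,23.3)


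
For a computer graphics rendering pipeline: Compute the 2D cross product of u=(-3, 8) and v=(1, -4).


u x v = u_x*v_y - u_y*v_x = (-3)*(-4) - 8*1
= 12 - 8 = 4

4


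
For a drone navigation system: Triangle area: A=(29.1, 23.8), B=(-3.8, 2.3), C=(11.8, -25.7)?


Area = |x_A(y_B-y_C) + x_B(y_C-y_A) + x_C(y_A-y_B)|/2
= |814.8 + 188.1 + 253.7|/2
= 1256.6/2 = 628.3

628.3


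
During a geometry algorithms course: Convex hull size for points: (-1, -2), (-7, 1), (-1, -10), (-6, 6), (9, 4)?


Convex hull vertices (CCW): (-7, 1), (-1, -10), (9, 4), (-6, 6)
Count = 4

4


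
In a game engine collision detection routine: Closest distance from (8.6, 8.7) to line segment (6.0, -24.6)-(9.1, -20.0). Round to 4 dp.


Project P onto AB: t = 1 (clamped to [0,1])
Closest point on segment: (9.1, -20)
Distance: 28.7044

28.7044


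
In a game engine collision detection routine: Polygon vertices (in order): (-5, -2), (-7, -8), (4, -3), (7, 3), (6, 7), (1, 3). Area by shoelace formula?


Shoelace sum: ((-5)*(-8) - (-7)*(-2)) + ((-7)*(-3) - 4*(-8)) + (4*3 - 7*(-3)) + (7*7 - 6*3) + (6*3 - 1*7) + (1*(-2) - (-5)*3)
= 167
Area = |167|/2 = 83.5

83.5


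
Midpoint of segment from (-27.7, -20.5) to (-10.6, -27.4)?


M = (((-27.7)+(-10.6))/2, ((-20.5)+(-27.4))/2)
= (-19.15, -23.95)

(-19.15, -23.95)


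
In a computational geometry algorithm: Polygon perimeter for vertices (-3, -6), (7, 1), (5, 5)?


Sides: (-3, -6)->(7, 1): sqrt(149) = 12.206556, (7, 1)->(5, 5): sqrt(20) = 4.472136, (5, 5)->(-3, -6): sqrt(185) = 13.601471
Sum = 30.280163
Perimeter = 30.2802

30.2802


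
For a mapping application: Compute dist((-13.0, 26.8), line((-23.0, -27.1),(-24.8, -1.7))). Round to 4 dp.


|cross product| = 351.02
|line direction| = sqrt(648.4) = 25.4637
Distance = 351.02/sqrt(648.4) = 13.7851

13.7851


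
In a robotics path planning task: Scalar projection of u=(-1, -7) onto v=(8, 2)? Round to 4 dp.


u.v = -22, |v| = sqrt(68) = 8.2462
Scalar projection = u.v / |v| = -22 / sqrt(68) = -2.6679

-2.6679


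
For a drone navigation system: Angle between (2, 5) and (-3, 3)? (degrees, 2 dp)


u.v = 9, |u| = sqrt(29) = 5.3852, |v| = sqrt(18) = 4.2426
cos(theta) = u.v/(|u||v|) = 9/sqrt(522) = 0.393919
theta = acos(0.393919) = 66.8 degrees

66.8 degrees


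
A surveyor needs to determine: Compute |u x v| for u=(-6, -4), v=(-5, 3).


|u x v| = |(-6)*3 - (-4)*(-5)|
= |(-18) - 20| = 38

38


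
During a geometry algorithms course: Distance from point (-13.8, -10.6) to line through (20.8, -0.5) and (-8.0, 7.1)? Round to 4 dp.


|cross product| = 553.84
|line direction| = sqrt(887.2) = 29.7859
Distance = 553.84/sqrt(887.2) = 18.594

18.594


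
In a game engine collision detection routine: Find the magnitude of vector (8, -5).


|u| = sqrt(8^2 + (-5)^2) = sqrt(89) = 9.434

9.434


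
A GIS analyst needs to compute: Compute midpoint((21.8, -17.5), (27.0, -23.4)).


M = ((21.8+27)/2, ((-17.5)+(-23.4))/2)
= (24.4, -20.45)

(24.4, -20.45)


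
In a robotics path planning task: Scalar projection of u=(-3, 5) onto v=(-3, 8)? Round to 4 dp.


u.v = 49, |v| = sqrt(73) = 8.544
Scalar projection = u.v / |v| = 49 / sqrt(73) = 5.735

5.735


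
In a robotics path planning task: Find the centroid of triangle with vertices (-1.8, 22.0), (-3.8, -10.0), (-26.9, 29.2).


Centroid = ((x_A+x_B+x_C)/3, (y_A+y_B+y_C)/3)
= (((-1.8)+(-3.8)+(-26.9))/3, (22+(-10)+29.2)/3)
= (-10.8333, 13.7333)

(-10.8333, 13.7333)


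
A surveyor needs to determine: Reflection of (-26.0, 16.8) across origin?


Reflection over origin: (x,y) -> (-x,-y)
(-26, 16.8) -> (26, -16.8)

(26, -16.8)


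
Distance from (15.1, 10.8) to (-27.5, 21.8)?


dx=-42.6, dy=11
d^2 = (-42.6)^2 + 11^2 = 1935.76
d = sqrt(1935.76) = 43.9973

43.9973


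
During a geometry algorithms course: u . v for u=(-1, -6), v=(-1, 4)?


u . v = u_x*v_x + u_y*v_y = (-1)*(-1) + (-6)*4
= 1 + (-24) = -23

-23


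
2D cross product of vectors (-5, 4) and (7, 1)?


u x v = u_x*v_y - u_y*v_x = (-5)*1 - 4*7
= (-5) - 28 = -33

-33


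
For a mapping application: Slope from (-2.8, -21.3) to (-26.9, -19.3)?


slope = (y2-y1)/(x2-x1) = ((-19.3)-(-21.3))/((-26.9)-(-2.8)) = 2/(-24.1) = -0.083

-0.083


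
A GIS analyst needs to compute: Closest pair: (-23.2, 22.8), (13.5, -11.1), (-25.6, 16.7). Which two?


d(P0,P1) = 49.961, d(P0,P2) = 6.5552, d(P1,P2) = 47.9755
Closest: P0 and P2

Closest pair: (-23.2, 22.8) and (-25.6, 16.7), distance = 6.5552


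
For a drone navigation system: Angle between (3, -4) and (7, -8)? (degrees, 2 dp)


u.v = 53, |u| = sqrt(25) = 5, |v| = sqrt(113) = 10.6301
cos(theta) = u.v/(|u||v|) = 53/sqrt(2825) = 0.997164
theta = acos(0.997164) = 4.32 degrees

4.32 degrees


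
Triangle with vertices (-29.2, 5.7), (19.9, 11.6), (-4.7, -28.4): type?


Side lengths squared: AB^2=2445.62, BC^2=2205.16, CA^2=1763.06
Sorted: [1763.06, 2205.16, 2445.62]
By sides: Scalene, By angles: Acute

Scalene, Acute


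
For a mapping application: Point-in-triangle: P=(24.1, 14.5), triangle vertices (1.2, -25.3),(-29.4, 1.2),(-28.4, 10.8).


Cross products: AB x AP = -1824.73, BC x BP = -500.3, CA x CP = 2004.77
All same sign? no

No, outside


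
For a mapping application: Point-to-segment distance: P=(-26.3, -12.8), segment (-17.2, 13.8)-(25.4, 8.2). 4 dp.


Project P onto AB: t = 0 (clamped to [0,1])
Closest point on segment: (-17.2, 13.8)
Distance: 28.1135

28.1135


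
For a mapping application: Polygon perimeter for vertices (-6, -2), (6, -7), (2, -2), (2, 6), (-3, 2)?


Sides: (-6, -2)->(6, -7): sqrt(169) = 13, (6, -7)->(2, -2): sqrt(41) = 6.403124, (2, -2)->(2, 6): sqrt(64) = 8, (2, 6)->(-3, 2): sqrt(41) = 6.403124, (-3, 2)->(-6, -2): sqrt(25) = 5
Sum = 38.806248
Perimeter = 38.8062

38.8062


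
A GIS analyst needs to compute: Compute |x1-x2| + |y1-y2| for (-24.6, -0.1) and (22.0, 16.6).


|(-24.6)-22| + |(-0.1)-16.6| = 46.6 + 16.7 = 63.3

63.3


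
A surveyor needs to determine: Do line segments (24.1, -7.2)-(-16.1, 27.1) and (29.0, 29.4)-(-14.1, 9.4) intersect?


Cross products: d1=1479.46, d2=-802.87, d3=-1639.39, d4=642.94
d1*d2 < 0 and d3*d4 < 0? yes

Yes, they intersect


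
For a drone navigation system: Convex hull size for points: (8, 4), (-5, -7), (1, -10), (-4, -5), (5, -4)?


Convex hull vertices (CCW): (-5, -7), (1, -10), (5, -4), (8, 4), (-4, -5)
Count = 5

5


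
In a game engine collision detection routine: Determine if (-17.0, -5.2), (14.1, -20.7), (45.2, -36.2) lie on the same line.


Cross product: (14.1-(-17))*((-36.2)-(-5.2)) - ((-20.7)-(-5.2))*(45.2-(-17))
= 0

Yes, collinear


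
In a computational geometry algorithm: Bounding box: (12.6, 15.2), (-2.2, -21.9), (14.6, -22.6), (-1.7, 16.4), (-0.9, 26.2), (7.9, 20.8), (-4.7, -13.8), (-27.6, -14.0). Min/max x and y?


x range: [-27.6, 14.6]
y range: [-22.6, 26.2]
Bounding box: (-27.6,-22.6) to (14.6,26.2)

(-27.6,-22.6) to (14.6,26.2)


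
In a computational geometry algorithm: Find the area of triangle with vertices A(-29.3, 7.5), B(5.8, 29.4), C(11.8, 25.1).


Area = |x_A(y_B-y_C) + x_B(y_C-y_A) + x_C(y_A-y_B)|/2
= |(-125.99) + 102.08 + (-258.42)|/2
= 282.33/2 = 141.165

141.165


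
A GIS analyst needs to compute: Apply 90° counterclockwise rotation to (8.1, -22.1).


90° CCW: (x,y) -> (-y, x)
(8.1,-22.1) -> (22.1, 8.1)

(22.1, 8.1)


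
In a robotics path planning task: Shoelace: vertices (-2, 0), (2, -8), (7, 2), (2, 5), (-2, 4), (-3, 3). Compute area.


Shoelace sum: ((-2)*(-8) - 2*0) + (2*2 - 7*(-8)) + (7*5 - 2*2) + (2*4 - (-2)*5) + ((-2)*3 - (-3)*4) + ((-3)*0 - (-2)*3)
= 137
Area = |137|/2 = 68.5

68.5


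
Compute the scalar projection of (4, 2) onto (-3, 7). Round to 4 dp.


u.v = 2, |v| = sqrt(58) = 7.6158
Scalar projection = u.v / |v| = 2 / sqrt(58) = 0.2626

0.2626


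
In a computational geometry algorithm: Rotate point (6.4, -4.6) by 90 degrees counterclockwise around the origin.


90° CCW: (x,y) -> (-y, x)
(6.4,-4.6) -> (4.6, 6.4)

(4.6, 6.4)


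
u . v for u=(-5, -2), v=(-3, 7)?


u . v = u_x*v_x + u_y*v_y = (-5)*(-3) + (-2)*7
= 15 + (-14) = 1

1


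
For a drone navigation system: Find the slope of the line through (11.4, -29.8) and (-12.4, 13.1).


slope = (y2-y1)/(x2-x1) = (13.1-(-29.8))/((-12.4)-11.4) = 42.9/(-23.8) = -1.8025

-1.8025


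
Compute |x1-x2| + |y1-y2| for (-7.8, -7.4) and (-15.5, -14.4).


|(-7.8)-(-15.5)| + |(-7.4)-(-14.4)| = 7.7 + 7 = 14.7

14.7


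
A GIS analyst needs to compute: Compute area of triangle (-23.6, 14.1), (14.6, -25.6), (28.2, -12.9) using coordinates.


Area = |x_A(y_B-y_C) + x_B(y_C-y_A) + x_C(y_A-y_B)|/2
= |299.72 + (-394.2) + 1119.54|/2
= 1025.06/2 = 512.53

512.53


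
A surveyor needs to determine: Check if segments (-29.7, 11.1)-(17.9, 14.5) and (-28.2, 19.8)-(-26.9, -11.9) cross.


Cross products: d1=-58.86, d2=1454.48, d3=409.02, d4=-1104.32
d1*d2 < 0 and d3*d4 < 0? yes

Yes, they intersect


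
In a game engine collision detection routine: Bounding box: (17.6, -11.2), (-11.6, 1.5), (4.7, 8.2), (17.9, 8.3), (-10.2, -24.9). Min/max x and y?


x range: [-11.6, 17.9]
y range: [-24.9, 8.3]
Bounding box: (-11.6,-24.9) to (17.9,8.3)

(-11.6,-24.9) to (17.9,8.3)


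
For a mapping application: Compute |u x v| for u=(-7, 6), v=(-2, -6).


|u x v| = |(-7)*(-6) - 6*(-2)|
= |42 - (-12)| = 54

54


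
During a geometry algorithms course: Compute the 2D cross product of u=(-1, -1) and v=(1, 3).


u x v = u_x*v_y - u_y*v_x = (-1)*3 - (-1)*1
= (-3) - (-1) = -2

-2


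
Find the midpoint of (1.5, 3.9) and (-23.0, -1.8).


M = ((1.5+(-23))/2, (3.9+(-1.8))/2)
= (-10.75, 1.05)

(-10.75, 1.05)


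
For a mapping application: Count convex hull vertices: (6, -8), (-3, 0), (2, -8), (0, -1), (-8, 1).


Convex hull vertices (CCW): (-8, 1), (2, -8), (6, -8), (0, -1), (-3, 0)
Count = 5

5
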